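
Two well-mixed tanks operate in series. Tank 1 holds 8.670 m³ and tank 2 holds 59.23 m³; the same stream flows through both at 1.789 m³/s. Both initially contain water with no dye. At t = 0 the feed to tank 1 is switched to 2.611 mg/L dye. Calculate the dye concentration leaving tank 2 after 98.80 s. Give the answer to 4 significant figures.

Each tank obeys Vᵢ dCᵢ/dt = Q(Cᵢ₋₁ − Cᵢ), so τᵢ = Vᵢ/Q.
τ₁ = 8.670/1.789 = 4.84628 s; τ₂ = 59.23/1.789 = 33.1079 s.
Solving the cascade with C₁(0)=C₂(0)=0 gives C₂(t) = C_in[1 − (τ₁ e^(−t/τ₁) − τ₂ e^(−t/τ₂))/(τ₁ − τ₂)].
At t = 98.80: e^(−t/τ₁) = 1.40005e-09, e^(−t/τ₂) = 0.0505808.
C₂ = 2.611·[1 − (4.84628·1.40005e-09 − 33.1079·0.0505808)/(-28.2616)] = 2.611·0.940746 = 2.45629 mg/L.

2.456 mg/L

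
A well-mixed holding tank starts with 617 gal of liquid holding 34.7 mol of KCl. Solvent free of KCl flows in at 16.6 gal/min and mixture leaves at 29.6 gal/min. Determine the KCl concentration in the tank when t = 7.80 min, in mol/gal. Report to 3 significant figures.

Total volume: dV/dt = Q_in − Q_out = -13.000 gal/min, so V(t) = 617 − 13.000 t and V(7.80) = 515.60 gal.
Solute balance: dm/dt = 0 − Q_out C = −Q_out m/V(t).
Separate: dm/m = −Q_out dt/V(t) ⇒ ln(m/m₀) = −(Q_out/(Q_in−Q_out)) ln(V/V₀).
m = m₀ (V₀/V)^(Q_out/(Q_in−Q_out)) = 34.7 × (617/515.60)^(-2.2769) = 23.056 mol.
C = m/V = 23.056/515.60 = 0.044718 mol/gal.

0.0447 mol/gal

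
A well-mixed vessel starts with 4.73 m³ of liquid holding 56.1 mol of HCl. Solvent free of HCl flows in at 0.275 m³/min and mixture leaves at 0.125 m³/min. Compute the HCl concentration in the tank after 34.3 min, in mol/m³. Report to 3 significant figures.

3.08 mol/m³

Total volume: dV/dt = Q_in − Q_out = 0.15000 m³/min, so V(t) = 4.73 + 0.15000 t and V(34.3) = 9.8750 m³.
No HCl enters, so dm/dt = −Q_out · (m/V).
dm/m = −Q_out dt/(V₀ + 0.15000 t); integrating gives ln(m/m₀) = −(Q_out/(Q_in−Q_out)) ln(V/V₀).
m = m₀ (V₀/V)^(Q_out/(Q_in−Q_out)) = 56.1 × (4.73/9.8750)^(0.83333) = 30.378 mol.
C = m/V = 30.378/9.8750 = 3.0763 mol/m³.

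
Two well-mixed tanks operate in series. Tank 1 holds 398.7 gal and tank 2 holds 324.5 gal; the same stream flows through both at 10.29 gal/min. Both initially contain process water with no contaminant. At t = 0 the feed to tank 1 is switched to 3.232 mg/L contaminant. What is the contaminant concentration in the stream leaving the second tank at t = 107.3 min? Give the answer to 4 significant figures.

Species balance on tank i: dCᵢ/dt = (Cᵢ₋₁ − Cᵢ)/τᵢ with τᵢ = Vᵢ/Q.
τ₁ = 398.7/10.29 = 38.7464 min; τ₂ = 324.5/10.29 = 31.5355 min.
Solving the cascade with C₁(0)=C₂(0)=0 gives C₂(t) = C_in[1 − (τ₁ e^(−t/τ₁) − τ₂ e^(−t/τ₂))/(τ₁ − τ₂)].
At t = 107.3: e^(−t/τ₁) = 0.0627063, e^(−t/τ₂) = 0.0332894.
C₂ = 3.232·[1 − (38.7464·0.0627063 − 31.5355·0.0332894)/(7.21088)] = 3.232·0.808644 = 2.61354 mg/L.

2.614 mg/L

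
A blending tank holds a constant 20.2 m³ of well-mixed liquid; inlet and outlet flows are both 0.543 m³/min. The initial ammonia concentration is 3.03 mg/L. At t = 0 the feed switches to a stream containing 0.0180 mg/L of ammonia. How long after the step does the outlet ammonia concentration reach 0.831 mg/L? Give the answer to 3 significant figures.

Species balance on the tank: V dC/dt = Q(C_in − C), so τ = V/Q = 37.201 min.
C(t) = C_in + (C₀ − C_in) e^(−t/τ). Set C = 0.831 and solve for t:
e^(−t/τ) = (C − C_in)/(C₀ − C_in) = (0.831 − 0.0180)/(3.03 − 0.0180) = 0.26992
t = −τ ln(…) = 37.201 × 1.3096 = 48.719 min.

48.7 min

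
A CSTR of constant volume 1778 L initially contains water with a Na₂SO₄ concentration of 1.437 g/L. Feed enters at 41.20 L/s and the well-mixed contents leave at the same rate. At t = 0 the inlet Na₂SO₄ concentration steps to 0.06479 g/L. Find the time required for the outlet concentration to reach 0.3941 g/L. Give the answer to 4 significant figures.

61.59 s

Species balance: V dC/dt = Q(C_in − C) ⇒ τ = V/Q = 43.1553 s.
C(t) = C_in + (C₀ − C_in) e^(−t/τ). Set C = 0.3941 and solve for t:
e^(−t/τ) = (C − C_in)/(C₀ − C_in) = (0.3941 − 0.06479)/(1.437 − 0.06479) = 0.239985
t = −τ ln(…) = 43.1553 × 1.42718 = 61.5904 s.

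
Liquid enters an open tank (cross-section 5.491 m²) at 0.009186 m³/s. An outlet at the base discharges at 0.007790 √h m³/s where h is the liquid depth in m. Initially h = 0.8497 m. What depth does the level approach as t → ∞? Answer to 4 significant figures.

Mass balance (ρ constant): A dh/dt = Q_in − 0.007790 √h. At steady state dh/dt = 0:
Q_in = 0.007790 √h_ss ⇒ √h_ss = 0.009186/0.007790 = 1.17920.
h_ss = 1.17920² = 1.39052 m. (Since h₀ = 0.8497 m < h_ss, the level will rise toward this value.)

1.391 m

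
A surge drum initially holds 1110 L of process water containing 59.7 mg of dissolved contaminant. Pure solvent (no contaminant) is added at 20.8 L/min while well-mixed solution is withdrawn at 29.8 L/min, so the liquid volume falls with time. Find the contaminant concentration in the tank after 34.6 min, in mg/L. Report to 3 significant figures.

0.0251 mg/L

Total volume: dV/dt = Q_in − Q_out = -9.0000 L/min, so V(t) = 1110 − 9.0000 t and V(34.6) = 798.60 L.
No contaminant enters, so dm/dt = −Q_out · (m/V).
Separate: dm/m = −Q_out dt/V(t) ⇒ ln(m/m₀) = −(Q_out/(Q_in−Q_out)) ln(V/V₀).
m = m₀ (V₀/V)^(Q_out/(Q_in−Q_out)) = 59.7 × (1110/798.60)^(-3.3111) = 20.068 mg.
C = m/V = 20.068/798.60 = 0.025129 mg/L.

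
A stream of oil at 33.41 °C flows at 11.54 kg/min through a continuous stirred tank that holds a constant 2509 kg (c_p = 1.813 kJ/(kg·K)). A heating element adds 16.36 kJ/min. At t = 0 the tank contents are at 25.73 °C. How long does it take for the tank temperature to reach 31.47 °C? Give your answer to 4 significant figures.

Heat balance on the well-mixed liquid: M c_p dT/dt = ṁ c_p (T_in − T) + 16.36.
τ = M/ṁ = 217.418 min; T_ss = T_in + Q̇/(ṁ c_p) = 34.1920 °C.
T(t) = T_ss + (T₀ − T_ss) e^(−t/τ). Set T = 31.47:
e^(−t/τ) = (31.47 − 34.1920)/(25.73 − 34.1920) = 0.321669
t = −217.418 · ln(0.321669) = 246.602 min.

246.6 min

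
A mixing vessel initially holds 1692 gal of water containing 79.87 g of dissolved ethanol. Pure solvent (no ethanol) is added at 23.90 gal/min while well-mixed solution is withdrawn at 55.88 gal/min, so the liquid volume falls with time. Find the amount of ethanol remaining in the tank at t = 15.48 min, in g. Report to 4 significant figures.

Total volume: dV/dt = Q_in − Q_out = -31.9800 gal/min, so V(t) = 1692 − 31.9800 t and V(15.48) = 1196.95 gal.
No ethanol enters, so dm/dt = −Q_out · (m/V).
dm/m = −Q_out dt/(V₀ − 31.9800 t); integrating gives ln(m/m₀) = −(Q_out/(Q_in−Q_out)) ln(V/V₀).
m = m₀ (V₀/V)^(Q_out/(Q_in−Q_out)) = 79.87 × (1692/1196.95)^(-1.74734) = 43.6230 g.

43.62 g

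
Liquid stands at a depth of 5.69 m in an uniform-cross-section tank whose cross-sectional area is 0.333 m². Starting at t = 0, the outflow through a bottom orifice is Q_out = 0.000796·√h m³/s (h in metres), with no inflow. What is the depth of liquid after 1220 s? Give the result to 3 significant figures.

A dh/dt = −Q_out = −0.000796 √h.
This is separable: 2 d(√h)/dt = −0.000796/A, so √h = √h₀ − (0.000796/(2A)) t.
√h = √5.69 − 0.000796·1220/(2·0.333) = 2.3854 − 1.4581 = 0.92723.
h = 0.92723² = 0.85976 m.

0.860 m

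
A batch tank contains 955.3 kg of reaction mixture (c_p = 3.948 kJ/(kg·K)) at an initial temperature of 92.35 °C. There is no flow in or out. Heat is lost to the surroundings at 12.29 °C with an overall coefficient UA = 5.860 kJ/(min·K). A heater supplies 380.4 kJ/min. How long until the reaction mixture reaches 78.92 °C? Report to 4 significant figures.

Lumped-capacitance energy balance: M c_p dT/dt = UA(T_amb − T) + Q̇.
τ = M c_p/UA = 643.605 min; T_ss = T_amb + Q̇/UA = 12.29 + 380.4/5.860 = 77.2047 °C.
T(t) = T_ss + (T₀ − T_ss)e^(−t/τ); set T = 78.92:
t = −τ ln[(T − T_ss)/(T₀ − T_ss)] = −643.605 · ln(0.113258) = 1401.83 min.

1402 min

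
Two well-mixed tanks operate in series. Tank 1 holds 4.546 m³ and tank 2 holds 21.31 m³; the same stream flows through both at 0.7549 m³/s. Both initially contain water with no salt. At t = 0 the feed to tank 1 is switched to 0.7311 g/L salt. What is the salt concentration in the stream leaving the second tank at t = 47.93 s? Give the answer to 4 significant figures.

0.5610 g/L

Each tank obeys Vᵢ dCᵢ/dt = Q(Cᵢ₋₁ − Cᵢ), so τᵢ = Vᵢ/Q.
τ₁ = 4.546/0.7549 = 6.02199 s; τ₂ = 21.31/0.7549 = 28.2289 s.
Tank 1: C₁ = C_in(1 − e^(−t/τ₁)). Tank 2 (τ₁ ≠ τ₂): C₂ = C_in[1 − (τ₁ e^(−t/τ₁) − τ₂ e^(−t/τ₂))/(τ₁ − τ₂)].
At t = 47.93: e^(−t/τ₁) = 0.000349445, e^(−t/τ₂) = 0.183067.
C₂ = 0.7311·[1 − (6.02199·0.000349445 − 28.2289·0.183067)/(-22.2069)] = 0.7311·0.767385 = 0.561035 g/L.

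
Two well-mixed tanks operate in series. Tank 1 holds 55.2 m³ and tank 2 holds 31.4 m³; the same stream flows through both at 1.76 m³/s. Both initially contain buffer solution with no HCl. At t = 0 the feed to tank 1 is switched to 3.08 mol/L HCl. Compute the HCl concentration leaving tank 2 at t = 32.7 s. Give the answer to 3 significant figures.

Each tank obeys Vᵢ dCᵢ/dt = Q(Cᵢ₋₁ − Cᵢ), so τᵢ = Vᵢ/Q.
τ₁ = 55.2/1.76 = 31.364 s; τ₂ = 31.4/1.76 = 17.841 s.
Tank 1: C₁ = C_in(1 − e^(−t/τ₁)). Tank 2 (τ₁ ≠ τ₂): C₂ = C_in[1 − (τ₁ e^(−t/τ₁) − τ₂ e^(−t/τ₂))/(τ₁ − τ₂)].
At t = 32.7: e^(−t/τ₁) = 0.35253, e^(−t/τ₂) = 0.15995.
C₂ = 3.08·[1 − (31.364·0.35253 − 17.841·0.15995)/(13.523)] = 3.08·0.39339 = 1.2116 mol/L.

1.21 mol/L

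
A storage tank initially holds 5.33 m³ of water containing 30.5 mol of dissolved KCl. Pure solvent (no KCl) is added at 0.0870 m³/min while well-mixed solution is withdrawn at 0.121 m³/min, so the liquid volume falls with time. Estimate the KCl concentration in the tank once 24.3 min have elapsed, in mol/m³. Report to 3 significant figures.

Total volume: dV/dt = Q_in − Q_out = -0.034000 m³/min, so V(t) = 5.33 − 0.034000 t and V(24.3) = 4.5038 m³.
Solute balance: dm/dt = 0 − Q_out C = −Q_out m/V(t).
dm/m = −Q_out dt/(V₀ − 0.034000 t); integrating gives ln(m/m₀) = −(Q_out/(Q_in−Q_out)) ln(V/V₀).
m = m₀ (V₀/V)^(Q_out/(Q_in−Q_out)) = 30.5 × (5.33/4.5038)^(-3.5588) = 16.749 mol.
C = m/V = 16.749/4.5038 = 3.7188 mol/m³.

3.72 mol/m³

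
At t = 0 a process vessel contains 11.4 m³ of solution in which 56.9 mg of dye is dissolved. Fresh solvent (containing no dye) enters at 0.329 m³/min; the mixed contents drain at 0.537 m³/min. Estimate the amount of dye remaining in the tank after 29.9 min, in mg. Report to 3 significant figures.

Let m(t) be the amount of dye. Volume: V(t) = V₀ + (Q_in − Q_out) t = 11.4 − 0.20800 t; V(29.9) = 5.1808 m³.
No dye enters, so dm/dt = −Q_out · (m/V).
Separate: dm/m = −Q_out dt/V(t) ⇒ ln(m/m₀) = −(Q_out/(Q_in−Q_out)) ln(V/V₀).
m = m₀ (V₀/V)^(Q_out/(Q_in−Q_out)) = 56.9 × (11.4/5.1808)^(-2.5817) = 7.4276 mg.

7.43 mg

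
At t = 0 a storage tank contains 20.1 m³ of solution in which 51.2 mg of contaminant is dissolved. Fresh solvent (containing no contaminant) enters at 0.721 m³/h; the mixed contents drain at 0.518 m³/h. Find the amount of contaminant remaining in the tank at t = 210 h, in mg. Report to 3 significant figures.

Total volume: dV/dt = Q_in − Q_out = 0.20300 m³/h, so V(t) = 20.1 + 0.20300 t and V(210) = 62.730 m³.
Solute balance: dm/dt = 0 − Q_out C = −Q_out m/V(t).
dm/m = −Q_out dt/(V₀ + 0.20300 t); integrating gives ln(m/m₀) = −(Q_out/(Q_in−Q_out)) ln(V/V₀).
m = m₀ (V₀/V)^(Q_out/(Q_in−Q_out)) = 51.2 × (20.1/62.730)^(2.5517) = 2.8055 mg.

2.81 mg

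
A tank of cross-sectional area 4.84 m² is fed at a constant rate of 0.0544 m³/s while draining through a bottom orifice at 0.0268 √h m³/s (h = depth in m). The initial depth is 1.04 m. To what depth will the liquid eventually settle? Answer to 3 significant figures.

4.12 m

Level balance: A dh/dt = 0.0544 − 0.0268 √h. Setting dh/dt = 0:
Q_in = 0.0268 √h_ss ⇒ √h_ss = 0.0544/0.0268 = 2.0299.
h_ss = 2.0299² = 4.1203 m. (Since h₀ = 1.04 m < h_ss, the level will rise toward this value.)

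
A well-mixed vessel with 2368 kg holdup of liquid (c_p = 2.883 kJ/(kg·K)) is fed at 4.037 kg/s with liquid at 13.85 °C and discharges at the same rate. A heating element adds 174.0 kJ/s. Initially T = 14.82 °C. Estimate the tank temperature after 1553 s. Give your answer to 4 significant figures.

M c_p dT/dt = ṁ c_p (T_in − T) + Q̇.
Rearrange: dT/dt = (T_ss − T)/τ with τ = M/ṁ = 586.574 s and T_ss = T_in + Q̇/(ṁ c_p) = 28.8002 °C.
Solution: T(t) = T_ss + (T₀ − T_ss) e^(−t/τ).
T(1553) = 28.8002 + (-13.9802)·e^(−1553/586.574) = 28.8002 + (-13.9802)·0.0708226 = 27.8100 °C.

27.81 °C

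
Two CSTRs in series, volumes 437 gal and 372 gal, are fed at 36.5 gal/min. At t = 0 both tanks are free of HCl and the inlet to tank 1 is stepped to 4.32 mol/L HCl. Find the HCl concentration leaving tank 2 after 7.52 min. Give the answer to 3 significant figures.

Species balance on tank i: dCᵢ/dt = (Cᵢ₋₁ − Cᵢ)/τᵢ with τᵢ = Vᵢ/Q.
τ₁ = 437/36.5 = 11.973 min; τ₂ = 372/36.5 = 10.192 min.
Solving the cascade with C₁(0)=C₂(0)=0 gives C₂(t) = C_in[1 − (τ₁ e^(−t/τ₁) − τ₂ e^(−t/τ₂))/(τ₁ − τ₂)].
At t = 7.52: e^(−t/τ₁) = 0.53360, e^(−t/τ₂) = 0.47814.
C₂ = 4.32·[1 − (11.973·0.53360 − 10.192·0.47814)/(1.7808)] = 4.32·0.14898 = 0.64357 mol/L.

0.644 mol/L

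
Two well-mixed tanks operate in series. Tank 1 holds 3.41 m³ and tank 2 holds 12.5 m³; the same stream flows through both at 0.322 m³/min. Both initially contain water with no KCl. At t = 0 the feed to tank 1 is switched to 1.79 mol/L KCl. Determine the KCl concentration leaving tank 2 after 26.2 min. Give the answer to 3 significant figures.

Species balance on tank i: dCᵢ/dt = (Cᵢ₋₁ − Cᵢ)/τᵢ with τᵢ = Vᵢ/Q.
τ₁ = 3.41/0.322 = 10.590 min; τ₂ = 12.5/0.322 = 38.820 min.
Solving the cascade with C₁(0)=C₂(0)=0 gives C₂(t) = C_in[1 − (τ₁ e^(−t/τ₁) − τ₂ e^(−t/τ₂))/(τ₁ − τ₂)].
At t = 26.2: e^(−t/τ₁) = 0.084246, e^(−t/τ₂) = 0.50920.
C₂ = 1.79·[1 − (10.590·0.084246 − 38.820·0.50920)/(-28.230)] = 1.79·0.33138 = 0.59317 mol/L.

0.593 mol/L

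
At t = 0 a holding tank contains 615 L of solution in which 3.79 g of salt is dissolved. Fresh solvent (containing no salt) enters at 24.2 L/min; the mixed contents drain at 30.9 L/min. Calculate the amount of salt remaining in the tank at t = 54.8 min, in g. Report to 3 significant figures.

0.0573 g

Let m(t) be the amount of salt. Volume: V(t) = V₀ + (Q_in − Q_out) t = 615 − 6.7000 t; V(54.8) = 247.84 L.
No salt enters, so dm/dt = −Q_out · (m/V).
dm/m = −Q_out dt/(V₀ − 6.7000 t); integrating gives ln(m/m₀) = −(Q_out/(Q_in−Q_out)) ln(V/V₀).
m = m₀ (V₀/V)^(Q_out/(Q_in−Q_out)) = 3.79 × (615/247.84)^(-4.6119) = 0.057318 g.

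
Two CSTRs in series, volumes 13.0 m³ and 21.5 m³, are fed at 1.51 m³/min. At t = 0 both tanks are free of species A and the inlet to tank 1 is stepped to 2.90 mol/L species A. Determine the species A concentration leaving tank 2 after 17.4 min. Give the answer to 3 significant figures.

1.33 mol/L

Time constants: τᵢ = Vᵢ/Q for each well-mixed tank.
τ₁ = 13.0/1.51 = 8.6093 min; τ₂ = 21.5/1.51 = 14.238 min.
Solving the cascade with C₁(0)=C₂(0)=0 gives C₂(t) = C_in[1 − (τ₁ e^(−t/τ₁) − τ₂ e^(−t/τ₂))/(τ₁ − τ₂)].
At t = 17.4: e^(−t/τ₁) = 0.13251, e^(−t/τ₂) = 0.29463.
C₂ = 2.90·[1 − (8.6093·0.13251 − 14.238·0.29463)/(-5.6291)] = 2.90·0.45743 = 1.3266 mol/L.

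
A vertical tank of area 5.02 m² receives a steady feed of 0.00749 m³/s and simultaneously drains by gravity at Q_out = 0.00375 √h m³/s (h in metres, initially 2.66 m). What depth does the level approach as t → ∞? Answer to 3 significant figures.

Level balance: A dh/dt = 0.00749 − 0.00375 √h. Setting dh/dt = 0:
Q_in = 0.00375 √h_ss ⇒ √h_ss = 0.00749/0.00375 = 1.9973.
h_ss = 1.9973² = 3.9893 m. (Since h₀ = 2.66 m < h_ss, the level will rise toward this value.)

3.99 m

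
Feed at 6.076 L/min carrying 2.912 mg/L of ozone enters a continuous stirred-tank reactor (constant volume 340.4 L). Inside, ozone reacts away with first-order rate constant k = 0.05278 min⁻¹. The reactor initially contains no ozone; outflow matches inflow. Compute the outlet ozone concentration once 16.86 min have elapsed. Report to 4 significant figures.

0.5122 mg/L

Species balance: V dC/dt = Q C_in − Q C − k V C.
This is linear with rate a = Q/V + k = 0.0706296 min⁻¹.
C_ss = Q C_in/(Q + kV) = 0.735924 mg/L; C(t) = C_ss + (C₀ − C_ss) e^(−a t).
C(16.86) = 0.735924 + (-0.735924)·e^(−0.0706296·16.86) = 0.735924 + (-0.735924)·0.303973 = 0.512223 mg/L.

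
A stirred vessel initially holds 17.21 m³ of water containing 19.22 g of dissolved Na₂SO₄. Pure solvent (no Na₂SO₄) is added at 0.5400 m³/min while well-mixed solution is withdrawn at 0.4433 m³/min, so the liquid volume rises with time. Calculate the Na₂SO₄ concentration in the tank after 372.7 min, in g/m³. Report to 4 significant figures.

Let m(t) be the amount of Na₂SO₄. Volume: V(t) = V₀ + (Q_in − Q_out) t = 17.21 + 0.0967000 t; V(372.7) = 53.2501 m³.
Species balance (pure solvent in): dm/dt = −Q_out · m/V(t).
Separate: dm/m = −Q_out dt/V(t) ⇒ ln(m/m₀) = −(Q_out/(Q_in−Q_out)) ln(V/V₀).
m = m₀ (V₀/V)^(Q_out/(Q_in−Q_out)) = 19.22 × (17.21/53.2501)^(4.58428) = 0.108388 g.
C = m/V = 0.108388/53.2501 = 0.00203546 g/m³.

0.002035 g/m³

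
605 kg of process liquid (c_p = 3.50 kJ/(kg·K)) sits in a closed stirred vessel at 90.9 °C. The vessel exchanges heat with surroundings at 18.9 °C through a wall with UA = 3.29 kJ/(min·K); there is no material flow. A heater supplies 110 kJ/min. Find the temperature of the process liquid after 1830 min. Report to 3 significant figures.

First-law balance (no shaft work): M c_p dT/dt = −UA(T − T_amb) + Q̇.
dT/dt = (T_ss − T)/τ with T_ss = T_amb + Q̇/UA = 18.9 + 110/3.29 = 52.335 °C, τ = M c_p/UA = 605·3.50/3.29 = 643.62 min.
This is linear first-order; T(t) = T_ss + (T₀ − T_ss) e^(−t/τ).
T(1830) = 52.335 + (38.565)·0.058233 = 54.580 °C.

54.6 °C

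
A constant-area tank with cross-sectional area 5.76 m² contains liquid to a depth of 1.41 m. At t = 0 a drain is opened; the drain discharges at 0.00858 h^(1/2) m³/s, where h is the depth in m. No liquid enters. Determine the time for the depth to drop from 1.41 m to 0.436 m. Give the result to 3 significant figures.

A dh/dt = −Q_out = −0.00858 √h.
Separate and integrate: 2(√h − √h₀) = −(0.00858/A) t.
t = 2A(√h₀ − √h)/0.00858 = 2·5.76·(√1.41 − √0.436)/0.00858
  = 11.520 × (1.1874 − 0.66030) / 0.00858 = 707.76 s.

708 s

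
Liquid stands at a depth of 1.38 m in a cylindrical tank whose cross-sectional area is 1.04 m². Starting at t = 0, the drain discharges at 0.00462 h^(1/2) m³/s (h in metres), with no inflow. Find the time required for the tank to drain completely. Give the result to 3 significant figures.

529 s

With no inflow, A dh/dt = −0.00462 √h.
Separate and integrate: 2(√h − √h₀) = −(0.00462/A) t.
Set h = 0: 2√h₀ = (0.00462/A) t_empty ⇒ t_empty = 2A√h₀/0.00462.
t_empty = 2·1.04·√1.38/0.00462 = 2.0800·1.1747/0.00462 = 528.88 s.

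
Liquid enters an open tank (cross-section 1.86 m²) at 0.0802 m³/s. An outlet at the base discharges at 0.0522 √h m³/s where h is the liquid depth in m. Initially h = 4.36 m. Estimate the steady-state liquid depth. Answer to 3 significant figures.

Level balance: A dh/dt = 0.0802 − 0.0522 √h. Setting dh/dt = 0:
Q_in = 0.0522 √h_ss ⇒ √h_ss = 0.0802/0.0522 = 1.5364.
h_ss = 1.5364² = 2.3605 m. (Since h₀ = 4.36 m > h_ss, the level will fall toward this value.)

2.36 m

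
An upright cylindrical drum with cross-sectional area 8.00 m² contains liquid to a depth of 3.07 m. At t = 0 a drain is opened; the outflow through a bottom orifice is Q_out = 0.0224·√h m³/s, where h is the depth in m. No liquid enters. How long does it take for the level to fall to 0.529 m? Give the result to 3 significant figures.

With no inflow, A dh/dt = −0.0224 √h.
Separate and integrate: 2(√h − √h₀) = −(0.0224/A) t.
t = 2A(√h₀ − √h)/0.0224 = 2·8.00·(√3.07 − √0.529)/0.0224
  = 16.000 × (1.7521 − 0.72732) / 0.0224 = 732.01 s.

732 s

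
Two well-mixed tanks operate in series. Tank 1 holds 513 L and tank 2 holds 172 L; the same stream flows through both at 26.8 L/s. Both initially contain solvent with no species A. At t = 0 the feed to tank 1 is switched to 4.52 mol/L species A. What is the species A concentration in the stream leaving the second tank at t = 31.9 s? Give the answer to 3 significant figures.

3.25 mol/L

Each tank obeys Vᵢ dCᵢ/dt = Q(Cᵢ₋₁ − Cᵢ), so τᵢ = Vᵢ/Q.
τ₁ = 513/26.8 = 19.142 s; τ₂ = 172/26.8 = 6.4179 s.
Solving the cascade with C₁(0)=C₂(0)=0 gives C₂(t) = C_in[1 − (τ₁ e^(−t/τ₁) − τ₂ e^(−t/τ₂))/(τ₁ − τ₂)].
At t = 31.9: e^(−t/τ₁) = 0.18891, e^(−t/τ₂) = 0.0069399.
C₂ = 4.52·[1 − (19.142·0.18891 − 6.4179·0.0069399)/(12.724)] = 4.52·0.71931 = 3.2513 mol/L.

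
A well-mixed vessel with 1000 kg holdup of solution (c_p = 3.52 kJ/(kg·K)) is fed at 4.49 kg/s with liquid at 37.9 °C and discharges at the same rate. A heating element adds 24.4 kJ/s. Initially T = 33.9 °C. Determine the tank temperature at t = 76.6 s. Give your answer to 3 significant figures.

35.5 °C

M c_p dT/dt = ṁ c_p (T_in − T) + Q̇.
Rearrange: dT/dt = (T_ss − T)/τ with τ = M/ṁ = 222.72 s and T_ss = T_in + Q̇/(ṁ c_p) = 39.444 °C.
T approaches T_ss exponentially: T(t) = T_ss + (T₀ − T_ss) e^(−t/τ).
T(76.6) = 39.444 + (-5.5438)·e^(−76.6/222.72) = 39.444 + (-5.5438)·0.70898 = 35.513 °C.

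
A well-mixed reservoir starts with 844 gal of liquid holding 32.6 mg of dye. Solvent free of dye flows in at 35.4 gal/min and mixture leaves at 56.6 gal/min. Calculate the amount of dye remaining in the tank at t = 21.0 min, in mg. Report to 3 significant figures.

Let m(t) be the amount of dye. Volume: V(t) = V₀ + (Q_in − Q_out) t = 844 − 21.200 t; V(21.0) = 398.80 gal.
Solute balance: dm/dt = 0 − Q_out C = −Q_out m/V(t).
dm/m = −Q_out dt/(V₀ − 21.200 t); integrating gives ln(m/m₀) = −(Q_out/(Q_in−Q_out)) ln(V/V₀).
m = m₀ (V₀/V)^(Q_out/(Q_in−Q_out)) = 32.6 × (844/398.80)^(-2.6698) = 4.4052 mg.

4.41 mg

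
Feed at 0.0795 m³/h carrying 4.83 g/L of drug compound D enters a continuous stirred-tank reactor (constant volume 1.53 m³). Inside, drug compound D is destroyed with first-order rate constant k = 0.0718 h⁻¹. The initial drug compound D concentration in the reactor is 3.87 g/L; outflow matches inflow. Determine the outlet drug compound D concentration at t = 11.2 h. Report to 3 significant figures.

Accumulation = in − out − consumed: V dC/dt = Q C_in − Q C − k V C.
This is linear with rate a = Q/V + k = 0.12376 h⁻¹.
C_ss = Q C_in/(Q + kV) = 2.0279 g/L; C(t) = C_ss + (C₀ − C_ss) e^(−a t).
C(11.2) = 2.0279 + (1.8421)·e^(−0.12376·11.2) = 2.0279 + (1.8421)·0.25004 = 2.4885 g/L.

2.49 g/L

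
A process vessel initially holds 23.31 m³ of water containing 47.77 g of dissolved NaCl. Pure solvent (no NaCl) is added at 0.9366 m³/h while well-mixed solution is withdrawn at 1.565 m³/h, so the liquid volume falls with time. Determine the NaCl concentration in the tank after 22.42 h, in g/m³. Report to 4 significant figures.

0.5144 g/m³

Let m(t) be the amount of NaCl. Volume: V(t) = V₀ + (Q_in − Q_out) t = 23.31 − 0.628400 t; V(22.42) = 9.22127 m³.
No NaCl enters, so dm/dt = −Q_out · (m/V).
Separate: dm/m = −Q_out dt/V(t) ⇒ ln(m/m₀) = −(Q_out/(Q_in−Q_out)) ln(V/V₀).
m = m₀ (V₀/V)^(Q_out/(Q_in−Q_out)) = 47.77 × (23.31/9.22127)^(-2.49045) = 4.74375 g.
C = m/V = 4.74375/9.22127 = 0.514436 g/m³.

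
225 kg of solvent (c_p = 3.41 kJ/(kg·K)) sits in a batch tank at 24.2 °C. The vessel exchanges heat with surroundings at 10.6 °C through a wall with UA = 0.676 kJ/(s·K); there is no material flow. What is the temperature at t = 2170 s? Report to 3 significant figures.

Energy balance: M c_p dT/dt = −UA(T − T_amb).
dT/dt = (T_ss − T)/τ with T_ss = T_amb = 10.600 °C, τ = M c_p/UA = 225·3.41/0.676 = 1135.0 s.
T approaches T_ss exponentially: T(t) = T_ss + (T₀ − T_ss) e^(−t/τ).
T(2170) = 10.600 + (13.600)·0.14780 = 12.610 °C.

12.6 °C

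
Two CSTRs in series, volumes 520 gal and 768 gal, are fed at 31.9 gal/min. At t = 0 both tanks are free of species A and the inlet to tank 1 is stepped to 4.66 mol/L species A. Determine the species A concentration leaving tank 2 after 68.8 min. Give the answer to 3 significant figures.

Time constants: τᵢ = Vᵢ/Q for each well-mixed tank.
τ₁ = 520/31.9 = 16.301 min; τ₂ = 768/31.9 = 24.075 min.
Tank 1: C₁ = C_in(1 − e^(−t/τ₁)). Tank 2 (τ₁ ≠ τ₂): C₂ = C_in[1 − (τ₁ e^(−t/τ₁) − τ₂ e^(−t/τ₂))/(τ₁ − τ₂)].
At t = 68.8: e^(−t/τ₁) = 0.014690, e^(−t/τ₂) = 0.057400.
C₂ = 4.66·[1 − (16.301·0.014690 − 24.075·0.057400)/(-7.7743)] = 4.66·0.85305 = 3.9752 mol/L.

3.98 mol/L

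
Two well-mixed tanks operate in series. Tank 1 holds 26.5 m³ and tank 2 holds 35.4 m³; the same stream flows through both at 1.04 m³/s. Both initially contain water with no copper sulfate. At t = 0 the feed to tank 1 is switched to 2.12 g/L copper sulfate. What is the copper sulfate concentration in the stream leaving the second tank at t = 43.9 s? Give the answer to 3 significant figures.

Time constants: τᵢ = Vᵢ/Q for each well-mixed tank.
τ₁ = 26.5/1.04 = 25.481 s; τ₂ = 35.4/1.04 = 34.038 s.
Tank 1: C₁ = C_in(1 − e^(−t/τ₁)). Tank 2 (τ₁ ≠ τ₂): C₂ = C_in[1 − (τ₁ e^(−t/τ₁) − τ₂ e^(−t/τ₂))/(τ₁ − τ₂)].
At t = 43.9: e^(−t/τ₁) = 0.17855, e^(−t/τ₂) = 0.27535.
C₂ = 2.12·[1 − (25.481·0.17855 − 34.038·0.27535)/(-8.5577)] = 2.12·0.43644 = 0.92525 g/L.

0.925 g/L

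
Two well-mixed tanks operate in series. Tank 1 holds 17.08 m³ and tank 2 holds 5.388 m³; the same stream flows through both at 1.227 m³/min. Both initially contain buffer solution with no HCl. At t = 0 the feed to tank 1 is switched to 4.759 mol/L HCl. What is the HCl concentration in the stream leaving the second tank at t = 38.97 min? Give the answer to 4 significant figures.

Time constants: τᵢ = Vᵢ/Q for each well-mixed tank.
τ₁ = 17.08/1.227 = 13.9201 min; τ₂ = 5.388/1.227 = 4.39120 min.
Solving the cascade with C₁(0)=C₂(0)=0 gives C₂(t) = C_in[1 − (τ₁ e^(−t/τ₁) − τ₂ e^(−t/τ₂))/(τ₁ − τ₂)].
At t = 38.97: e^(−t/τ₁) = 0.0608379, e^(−t/τ₂) = 0.000139902.
C₂ = 4.759·[1 − (13.9201·0.0608379 − 4.39120·0.000139902)/(9.52893)] = 4.759·0.911191 = 4.33636 mol/L.

4.336 mol/L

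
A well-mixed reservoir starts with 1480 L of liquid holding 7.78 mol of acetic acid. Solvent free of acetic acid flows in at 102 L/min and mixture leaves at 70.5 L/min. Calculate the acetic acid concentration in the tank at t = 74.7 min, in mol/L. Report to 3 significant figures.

Let m(t) be the amount of acetic acid. Volume: V(t) = V₀ + (Q_in − Q_out) t = 1480 + 31.500 t; V(74.7) = 3833.1 L.
Species balance (pure solvent in): dm/dt = −Q_out · m/V(t).
dm/m = −Q_out dt/(V₀ + 31.500 t); integrating gives ln(m/m₀) = −(Q_out/(Q_in−Q_out)) ln(V/V₀).
m = m₀ (V₀/V)^(Q_out/(Q_in−Q_out)) = 7.78 × (1480/3833.1)^(2.2381) = 0.92473 mol.
C = m/V = 0.92473/3833.1 = 0.00024125 mol/L.

0.000241 mol/L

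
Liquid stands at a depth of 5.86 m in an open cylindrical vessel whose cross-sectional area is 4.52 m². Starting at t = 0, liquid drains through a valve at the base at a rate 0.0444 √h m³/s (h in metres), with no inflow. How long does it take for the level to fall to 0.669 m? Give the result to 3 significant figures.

With no inflow, A dh/dt = −0.0444 √h.
This is separable: 2 d(√h)/dt = −0.0444/A, so √h = √h₀ − (0.0444/(2A)) t.
t = 2A(√h₀ − √h)/0.0444 = 2·4.52·(√5.86 − √0.669)/0.0444
  = 9.0400 × (2.4207 − 0.81792) / 0.0444 = 326.34 s.

326 s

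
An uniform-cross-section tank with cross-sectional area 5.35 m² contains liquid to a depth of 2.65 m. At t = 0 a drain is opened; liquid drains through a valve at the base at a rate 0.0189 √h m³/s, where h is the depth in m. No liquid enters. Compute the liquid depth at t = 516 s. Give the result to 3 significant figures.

A dh/dt = −Q_out = −0.0189 √h.
Separate and integrate: 2(√h − √h₀) = −(0.0189/A) t.
√h = √2.65 − 0.0189·516/(2·5.35) = 1.6279 − 0.91144 = 0.71644.
h = 0.71644² = 0.51329 m.

0.513 m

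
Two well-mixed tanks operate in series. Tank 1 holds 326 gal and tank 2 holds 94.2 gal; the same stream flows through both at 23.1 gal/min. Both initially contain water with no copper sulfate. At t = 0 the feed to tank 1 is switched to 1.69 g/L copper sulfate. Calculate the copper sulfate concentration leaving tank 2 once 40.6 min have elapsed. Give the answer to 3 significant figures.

1.56 g/L

Species balance on tank i: dCᵢ/dt = (Cᵢ₋₁ − Cᵢ)/τᵢ with τᵢ = Vᵢ/Q.
τ₁ = 326/23.1 = 14.113 min; τ₂ = 94.2/23.1 = 4.0779 min.
Tank 1: C₁ = C_in(1 − e^(−t/τ₁)). Tank 2 (τ₁ ≠ τ₂): C₂ = C_in[1 − (τ₁ e^(−t/τ₁) − τ₂ e^(−t/τ₂))/(τ₁ − τ₂)].
At t = 40.6: e^(−t/τ₁) = 0.056311, e^(−t/τ₂) = 4.7440e-05.
C₂ = 1.69·[1 − (14.113·0.056311 − 4.0779·4.7440e-05)/(10.035)] = 1.69·0.92082 = 1.5562 g/L.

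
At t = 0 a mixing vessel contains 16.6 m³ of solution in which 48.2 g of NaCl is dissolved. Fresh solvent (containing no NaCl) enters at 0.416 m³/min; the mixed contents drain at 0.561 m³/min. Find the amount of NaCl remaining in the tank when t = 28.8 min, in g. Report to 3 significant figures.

15.7 g

Let m(t) be the amount of NaCl. Volume: V(t) = V₀ + (Q_in − Q_out) t = 16.6 − 0.14500 t; V(28.8) = 12.424 m³.
Solute balance: dm/dt = 0 − Q_out C = −Q_out m/V(t).
Separate: dm/m = −Q_out dt/V(t) ⇒ ln(m/m₀) = −(Q_out/(Q_in−Q_out)) ln(V/V₀).
m = m₀ (V₀/V)^(Q_out/(Q_in−Q_out)) = 48.2 × (16.6/12.424)^(-3.8690) = 15.709 g.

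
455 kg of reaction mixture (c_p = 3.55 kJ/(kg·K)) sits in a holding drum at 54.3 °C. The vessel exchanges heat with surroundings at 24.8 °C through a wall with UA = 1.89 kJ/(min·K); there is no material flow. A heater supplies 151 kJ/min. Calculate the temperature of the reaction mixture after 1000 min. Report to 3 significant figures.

Lumped-capacitance energy balance: M c_p dT/dt = UA(T_amb − T) + Q̇.
dT/dt = (T_ss − T)/τ with T_ss = T_amb + Q̇/UA = 24.8 + 151/1.89 = 104.69 °C, τ = M c_p/UA = 455·3.55/1.89 = 854.63 min.
Integrating: T(t) = T_ss + (T₀ − T_ss) e^(−t/τ).
T(1000) = 104.69 + (-50.394)·0.31034 = 89.055 °C.

89.1 °C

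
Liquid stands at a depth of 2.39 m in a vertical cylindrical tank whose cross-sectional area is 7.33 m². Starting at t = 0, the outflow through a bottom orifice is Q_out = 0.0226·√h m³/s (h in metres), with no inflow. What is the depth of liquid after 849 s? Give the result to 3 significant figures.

0.0562 m

With no inflow, A dh/dt = −0.0226 √h.
This is separable: 2 d(√h)/dt = −0.0226/A, so √h = √h₀ − (0.0226/(2A)) t.
√h = √2.39 − 0.0226·849/(2·7.33) = 1.5460 − 1.3088 = 0.23714.
h = 0.23714² = 0.056233 m.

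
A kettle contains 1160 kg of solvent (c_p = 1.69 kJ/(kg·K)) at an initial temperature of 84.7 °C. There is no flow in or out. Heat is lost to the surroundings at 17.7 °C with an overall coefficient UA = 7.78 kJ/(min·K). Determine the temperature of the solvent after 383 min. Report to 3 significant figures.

Unsteady energy balance on the tank contents: M c_p dT/dt = −UA(T − T_amb).
dT/dt = (T_ss − T)/τ with T_ss = T_amb = 17.700 °C, τ = M c_p/UA = 1160·1.69/7.78 = 251.98 min.
T approaches T_ss exponentially: T(t) = T_ss + (T₀ − T_ss) e^(−t/τ).
T(383) = 17.700 + (67.000)·0.21872 = 32.354 °C.

32.4 °C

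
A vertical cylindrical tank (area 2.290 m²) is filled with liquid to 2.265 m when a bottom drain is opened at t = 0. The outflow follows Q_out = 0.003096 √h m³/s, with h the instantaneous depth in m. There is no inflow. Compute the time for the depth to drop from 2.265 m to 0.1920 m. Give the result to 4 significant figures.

1578 s

A dh/dt = −Q_out = −0.003096 √h.
Separate and integrate: 2(√h − √h₀) = −(0.003096/A) t.
t = 2A(√h₀ − √h)/0.003096 = 2·2.290·(√2.265 − √0.1920)/0.003096
  = 4.58000 × (1.50499 − 0.438178) / 0.003096 = 1578.17 s.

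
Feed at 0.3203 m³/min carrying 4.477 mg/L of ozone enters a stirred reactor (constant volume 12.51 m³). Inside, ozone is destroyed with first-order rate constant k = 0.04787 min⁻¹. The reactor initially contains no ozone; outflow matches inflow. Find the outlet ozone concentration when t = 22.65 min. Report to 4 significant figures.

1.265 mg/L

V dC/dt = Q(C_in − C) − k V C.
dC/dt = (Q/V) C_in − (Q/V + k) C; effective rate a = Q/V + k = 0.0256035 + 0.04787 = 0.0734735 min⁻¹.
C_ss = Q C_in/(Q + kV) = 1.56011 mg/L; C(t) = C_ss + (C₀ − C_ss) e^(−a t).
C(22.65) = 1.56011 + (-1.56011)·e^(−0.0734735·22.65) = 1.56011 + (-1.56011)·0.189347 = 1.26471 mg/L.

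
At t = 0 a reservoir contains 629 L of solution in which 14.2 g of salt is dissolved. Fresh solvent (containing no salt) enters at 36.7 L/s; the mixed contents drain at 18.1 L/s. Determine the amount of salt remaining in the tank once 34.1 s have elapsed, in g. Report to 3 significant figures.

Total volume: dV/dt = Q_in − Q_out = 18.600 L/s, so V(t) = 629 + 18.600 t and V(34.1) = 1263.3 L.
Species balance (pure solvent in): dm/dt = −Q_out · m/V(t).
dm/m = −Q_out dt/(V₀ + 18.600 t); integrating gives ln(m/m₀) = −(Q_out/(Q_in−Q_out)) ln(V/V₀).
m = m₀ (V₀/V)^(Q_out/(Q_in−Q_out)) = 14.2 × (629/1263.3)^(0.97312) = 7.2042 g.

7.20 g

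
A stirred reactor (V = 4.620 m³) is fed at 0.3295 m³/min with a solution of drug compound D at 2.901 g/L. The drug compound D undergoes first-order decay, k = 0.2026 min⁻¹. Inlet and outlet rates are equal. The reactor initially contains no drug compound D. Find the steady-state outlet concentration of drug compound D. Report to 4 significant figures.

0.7553 g/L

Species balance: V dC/dt = Q C_in − Q C − k V C.
At steady state: 0 = Q C_in − (Q + kV) C_ss, so C_ss = Q C_in/(Q + kV).
C_ss = 0.3295·2.901/(0.3295 + 0.2026·4.620) = 0.955879/1.26551 = 0.755330 g/L.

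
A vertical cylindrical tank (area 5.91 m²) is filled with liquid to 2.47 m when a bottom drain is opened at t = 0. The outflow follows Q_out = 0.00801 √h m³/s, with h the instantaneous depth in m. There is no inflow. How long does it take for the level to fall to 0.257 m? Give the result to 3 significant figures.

Unsteady balance on liquid volume: A dh/dt = −0.00801 √h.
This is separable: 2 d(√h)/dt = −0.00801/A, so √h = √h₀ − (0.00801/(2A)) t.
t = 2A(√h₀ − √h)/0.00801 = 2·5.91·(√2.47 − √0.257)/0.00801
  = 11.820 × (1.5716 − 0.50695) / 0.00801 = 1571.1 s.

1570 s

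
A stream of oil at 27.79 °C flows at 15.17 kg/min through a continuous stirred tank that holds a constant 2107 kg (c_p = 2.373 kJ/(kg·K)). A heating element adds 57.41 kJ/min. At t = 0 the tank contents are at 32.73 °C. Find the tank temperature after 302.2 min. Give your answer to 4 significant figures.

Energy balance: M c_p dT/dt = ṁ c_p (T_in − T) + 57.41.
Rearrange: dT/dt = (T_ss − T)/τ with τ = M/ṁ = 138.893 min and T_ss = T_in + Q̇/(ṁ c_p) = 29.3848 °C.
Integrating: T(t) = T_ss + (T₀ − T_ss) e^(−t/τ).
T(302.2) = 29.3848 + (3.34521)·e^(−302.2/138.893) = 29.3848 + (3.34521)·0.113519 = 29.7645 °C.

29.76 °C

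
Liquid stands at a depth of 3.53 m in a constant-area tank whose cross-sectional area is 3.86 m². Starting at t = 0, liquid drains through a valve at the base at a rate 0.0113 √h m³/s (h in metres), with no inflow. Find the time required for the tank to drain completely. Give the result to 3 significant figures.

1280 s

Mass balance (ρ constant): A dh/dt = −0.0113 √h.
Separate and integrate: 2(√h − √h₀) = −(0.0113/A) t.
Tank is empty when √h = 0: t_empty = 2A√h₀/0.0113.
t_empty = 2·3.86·√3.53/0.0113 = 7.7200·1.8788/0.0113 = 1283.6 s.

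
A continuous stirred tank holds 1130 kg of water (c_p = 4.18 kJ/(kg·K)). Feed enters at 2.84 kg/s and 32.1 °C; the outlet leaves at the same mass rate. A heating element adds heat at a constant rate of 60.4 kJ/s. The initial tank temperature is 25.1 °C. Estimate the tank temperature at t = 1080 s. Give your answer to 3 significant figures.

36.4 °C

Energy balance: M c_p dT/dt = ṁ c_p (T_in − T) + 60.4.
Rearrange: dT/dt = (T_ss − T)/τ with τ = M/ṁ = 397.89 s and T_ss = T_in + Q̇/(ṁ c_p) = 37.188 °C.
Solution: T(t) = T_ss + (T₀ − T_ss) e^(−t/τ).
T(1080) = 37.188 + (-12.088)·e^(−1080/397.89) = 37.188 + (-12.088)·0.066249 = 36.387 °C.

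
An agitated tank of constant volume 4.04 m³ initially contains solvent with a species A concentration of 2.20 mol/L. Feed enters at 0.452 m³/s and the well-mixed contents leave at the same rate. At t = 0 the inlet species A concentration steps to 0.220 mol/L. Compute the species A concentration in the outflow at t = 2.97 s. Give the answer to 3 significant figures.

Mass balance on the solute (V constant): V dC/dt = Q(C_in − C).
So dC/dt = (C_in − C)/τ with τ = V/Q = 4.04/0.452 = 8.9381 s.
This is linear first-order; C(t) = C_in + (C₀ − C_in) e^(−t/τ).
C(2.97) = 0.220 + (2.20 − 0.220)·e^(−2.97/8.9381) = 0.220 + (1.9800)·0.71728 = 1.6402 mol/L.

1.64 mol/L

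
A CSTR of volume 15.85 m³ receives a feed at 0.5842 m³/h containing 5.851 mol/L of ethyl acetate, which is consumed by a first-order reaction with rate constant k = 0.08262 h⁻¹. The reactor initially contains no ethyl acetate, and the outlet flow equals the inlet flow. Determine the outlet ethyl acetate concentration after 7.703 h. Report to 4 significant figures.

1.086 mol/L

Species balance: V dC/dt = Q C_in − Q C − k V C.
dC/dt = (Q/V) C_in − (Q/V + k) C; effective rate a = Q/V + k = 0.0368580 + 0.08262 = 0.119478 h⁻¹.
C_ss = Q C_in/(Q + kV) = 1.80499 mol/L; C(t) = C_ss + (C₀ − C_ss) e^(−a t).
C(7.703) = 1.80499 + (-1.80499)·e^(−0.119478·7.703) = 1.80499 + (-1.80499)·0.398384 = 1.08591 mol/L.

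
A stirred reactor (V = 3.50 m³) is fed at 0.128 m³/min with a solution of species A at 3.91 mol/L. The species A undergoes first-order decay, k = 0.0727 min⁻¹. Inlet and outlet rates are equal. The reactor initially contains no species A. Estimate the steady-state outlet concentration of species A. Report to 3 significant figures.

1.31 mol/L

Accumulation = in − out − consumed: V dC/dt = Q C_in − Q C − k V C.
Steady state (dC/dt = 0): C_ss = Q C_in/(Q + kV) = C_in/(1 + kV/Q).
C_ss = 0.128·3.91/(0.128 + 0.0727·3.50) = 0.50048/0.38245 = 1.3086 mol/L.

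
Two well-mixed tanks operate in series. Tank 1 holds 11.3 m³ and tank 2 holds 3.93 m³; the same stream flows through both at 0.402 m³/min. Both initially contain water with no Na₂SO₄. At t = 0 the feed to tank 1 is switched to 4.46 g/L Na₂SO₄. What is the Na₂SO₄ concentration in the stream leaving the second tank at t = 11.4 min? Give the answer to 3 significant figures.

0.643 g/L

Each tank obeys Vᵢ dCᵢ/dt = Q(Cᵢ₋₁ − Cᵢ), so τᵢ = Vᵢ/Q.
τ₁ = 11.3/0.402 = 28.109 min; τ₂ = 3.93/0.402 = 9.7761 min.
Tank 1: C₁ = C_in(1 − e^(−t/τ₁)). Tank 2 (τ₁ ≠ τ₂): C₂ = C_in[1 − (τ₁ e^(−t/τ₁) − τ₂ e^(−t/τ₂))/(τ₁ − τ₂)].
At t = 11.4: e^(−t/τ₁) = 0.66661, e^(−t/τ₂) = 0.31158.
C₂ = 4.46·[1 − (28.109·0.66661 − 9.7761·0.31158)/(18.333)] = 4.46·0.14408 = 0.64259 g/L.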